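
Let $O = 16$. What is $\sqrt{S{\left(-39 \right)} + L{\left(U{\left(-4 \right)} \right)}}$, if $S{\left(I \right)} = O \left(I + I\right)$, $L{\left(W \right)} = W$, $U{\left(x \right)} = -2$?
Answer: $25 i \sqrt{2} \approx 35.355 i$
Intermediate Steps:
$S{\left(I \right)} = 32 I$ ($S{\left(I \right)} = 16 \left(I + I\right) = 16 \cdot 2 I = 32 I$)
$\sqrt{S{\left(-39 \right)} + L{\left(U{\left(-4 \right)} \right)}} = \sqrt{32 \left(-39\right) - 2} = \sqrt{-1248 - 2} = \sqrt{-1250} = 25 i \sqrt{2}$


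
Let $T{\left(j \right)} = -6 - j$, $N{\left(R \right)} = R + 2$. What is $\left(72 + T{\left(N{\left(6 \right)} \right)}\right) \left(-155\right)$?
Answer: $-8990$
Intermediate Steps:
$N{\left(R \right)} = 2 + R$
$\left(72 + T{\left(N{\left(6 \right)} \right)}\right) \left(-155\right) = \left(72 - 14\right) \left(-155\right) = 58 \left(-155\right) = -8990$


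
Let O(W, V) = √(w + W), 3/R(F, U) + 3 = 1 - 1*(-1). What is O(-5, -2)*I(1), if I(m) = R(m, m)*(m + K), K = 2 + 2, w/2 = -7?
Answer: -15*I*√19 ≈ -65.384*I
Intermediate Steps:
w = -14 (w = 2*(-7) = -14)
K = 4
R(F, U) = -3 (R(F, U) = 3/(-3 + (1 - 1*(-1))) = 3/(-3 + (1 + 1)) = 3/(-3 + 2) = 3/(-1) = 3*(-1) = -3)
O(W, V) = √(-14 + W)
I(m) = -12 - 3*m (I(m) = -3*(m + 4) = -3*(4 + m) = -12 - 3*m)
O(-5, -2)*I(1) = √(-14 - 5)*(-12 - 3*1) = √(-19)*(-12 - 3) = (I*√19)*(-15) = -15*I*√19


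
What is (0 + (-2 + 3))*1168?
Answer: 1168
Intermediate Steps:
(0 + (-2 + 3))*1168 = (0 + 1)*1168 = 1*1168 = 1168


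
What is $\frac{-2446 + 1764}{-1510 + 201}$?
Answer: $\frac{62}{119} \approx 0.52101$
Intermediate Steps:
$\frac{-2446 + 1764}{-1510 + 201} = - \frac{682}{-1309} = \left(-682\right) \left(- \frac{1}{1309}\right) = \frac{62}{119}$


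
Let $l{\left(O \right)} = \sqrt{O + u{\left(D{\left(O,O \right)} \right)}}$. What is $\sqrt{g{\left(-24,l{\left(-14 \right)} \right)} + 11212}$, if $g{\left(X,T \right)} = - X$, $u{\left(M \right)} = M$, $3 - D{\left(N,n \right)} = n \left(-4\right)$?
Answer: $106$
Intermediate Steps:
$D{\left(N,n \right)} = 3 + 4 n$ ($D{\left(N,n \right)} = 3 - n \left(-4\right) = 3 - - 4 n = 3 + 4 n$)
$l{\left(O \right)} = \sqrt{3 + 5 O}$ ($l{\left(O \right)} = \sqrt{O + \left(3 + 4 O\right)} = \sqrt{3 + 5 O}$)
$\sqrt{g{\left(-24,l{\left(-14 \right)} \right)} + 11212} = \sqrt{\left(-1\right) \left(-24\right) + 11212} = \sqrt{24 + 11212} = \sqrt{11236} = 106$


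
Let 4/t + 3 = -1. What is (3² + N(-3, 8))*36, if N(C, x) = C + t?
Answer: 180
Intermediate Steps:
t = -1 (t = 4/(-3 - 1) = 4/(-4) = 4*(-¼) = -1)
N(C, x) = -1 + C (N(C, x) = C - 1 = -1 + C)
(3² + N(-3, 8))*36 = (3² + (-1 - 3))*36 = (9 - 4)*36 = 5*36 = 180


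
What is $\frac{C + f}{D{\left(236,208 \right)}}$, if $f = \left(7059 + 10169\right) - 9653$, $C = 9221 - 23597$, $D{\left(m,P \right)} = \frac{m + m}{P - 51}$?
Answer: $- \frac{1067757}{472} \approx -2262.2$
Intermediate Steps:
$D{\left(m,P \right)} = \frac{2 m}{-51 + P}$
$C = -14376$
$f = 7575$ ($f = 17228 - 9653 = 7575$)
$\frac{C + f}{D{\left(236,208 \right)}} = \frac{-14376 + 7575}{2 \cdot 236 \frac{1}{-51 + 208}} = - \frac{6801}{2 \cdot 236 \cdot \frac{1}{157}} = - \frac{6801}{\frac{472}{157}} = \left(-6801\right) \frac{157}{472} = - \frac{1067757}{472}$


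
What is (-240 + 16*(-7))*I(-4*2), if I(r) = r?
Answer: 2816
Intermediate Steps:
(-240 + 16*(-7))*I(-4*2) = (-240 + 16*(-7))*(-4*2) = (-240 - 112)*(-8) = -352*(-8) = 2816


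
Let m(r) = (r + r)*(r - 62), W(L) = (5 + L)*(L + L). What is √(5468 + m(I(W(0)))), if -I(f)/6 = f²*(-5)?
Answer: 2*√1367 ≈ 73.946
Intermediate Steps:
W(L) = 2*L*(5 + L) (W(L) = (5 + L)*(2*L) = 2*L*(5 + L))
I(f) = 30*f² (I(f) = -6*f²*(-5) = -(-30)*f² = 30*f²)
m(r) = 2*r*(-62 + r) (m(r) = (2*r)*(-62 + r) = 2*r*(-62 + r))
√(5468 + m(I(W(0)))) = √(5468 + 2*(30*(2*0*(5 + 0))²)*(-62 + 30*(2*0*(5 + 0))²)) = √(5468 + 2*(30*(2*0*5)²)*(-62 + 30*(2*0*5)²)) = √(5468 + 2*(30*0²)*(-62 + 30*0²)) = √(5468 + 2*(30*0)*(-62 + 30*0)) = √(5468 + 2*0*(-62 + 0)) = √(5468 + 2*0*(-62)) = √(5468 + 0) = √5468 = 2*√1367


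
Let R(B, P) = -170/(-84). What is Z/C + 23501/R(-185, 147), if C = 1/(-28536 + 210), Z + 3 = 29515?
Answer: -71055350478/85 ≈ -8.3595e+8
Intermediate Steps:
Z = 29512 (Z = -3 + 29515 = 29512)
R(B, P) = 85/42 (R(B, P) = -170*(-1/84) = 85/42)
C = -1/28326 (C = 1/(-28326) = -1/28326 ≈ -3.5303e-5)
Z/C + 23501/R(-185, 147) = 29512/(-1/28326) + 23501/(85/42) = 29512*(-28326) + 23501*(42/85) = -835956912 + 987042/85 = -71055350478/85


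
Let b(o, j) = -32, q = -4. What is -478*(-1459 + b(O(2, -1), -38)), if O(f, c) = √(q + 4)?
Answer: 712698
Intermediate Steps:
O(f, c) = 0 (O(f, c) = √(-4 + 4) = √0 = 0)
-478*(-1459 + b(O(2, -1), -38)) = -478*(-1459 - 32) = -478*(-1491) = 712698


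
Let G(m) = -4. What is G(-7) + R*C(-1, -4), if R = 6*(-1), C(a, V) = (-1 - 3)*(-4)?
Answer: -100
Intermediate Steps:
C(a, V) = 16 (C(a, V) = -4*(-4) = 16)
R = -6
G(-7) + R*C(-1, -4) = -4 - 6*16 = -4 - 96 = -100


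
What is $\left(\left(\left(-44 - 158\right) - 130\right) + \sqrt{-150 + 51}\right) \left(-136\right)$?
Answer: $45152 - 408 i \sqrt{11} \approx 45152.0 - 1353.2 i$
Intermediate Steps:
$\left(\left(\left(-44 - 158\right) - 130\right) + \sqrt{-150 + 51}\right) \left(-136\right) = \left(\left(-202 - 130\right) + \sqrt{-99}\right) \left(-136\right) = \left(-332 + 3 i \sqrt{11}\right) \left(-136\right) = 45152 - 408 i \sqrt{11}$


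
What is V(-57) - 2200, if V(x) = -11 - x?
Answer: -2154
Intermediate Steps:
V(-57) - 2200 = (-11 - 1*(-57)) - 2200 = (-11 + 57) - 2200 = 46 - 2200 = -2154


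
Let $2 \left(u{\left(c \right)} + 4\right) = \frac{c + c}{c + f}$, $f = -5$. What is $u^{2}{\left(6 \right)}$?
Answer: $4$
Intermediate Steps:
$u{\left(c \right)} = -4 + \frac{c}{-5 + c}$ ($u{\left(c \right)} = -4 + \frac{\left(c + c\right) \frac{1}{c - 5}}{2} = -4 + \frac{2 c \frac{1}{-5 + c}}{2} = -4 + \frac{c}{-5 + c}$)
$u^{2}{\left(6 \right)} = \left(\frac{20 - 18}{-5 + 6}\right)^{2} = \left(\frac{20 - 18}{1}\right)^{2} = \left(1 \cdot 2\right)^{2} = 2^{2} = 4$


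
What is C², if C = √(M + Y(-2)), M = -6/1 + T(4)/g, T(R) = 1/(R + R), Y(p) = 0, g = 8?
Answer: -383/64 ≈ -5.9844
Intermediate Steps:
T(R) = 1/(2*R)
M = -383/64 (M = -6/1 + ((½)/4)/8 = -6*1 + ((½)*(¼))*(⅛) = -6 + (⅛)*(⅛) = -6 + 1/64 = -383/64 ≈ -5.9844)
C = I*√383/8 (C = √(-383/64 + 0) = √(-383/64) = I*√383/8 ≈ 2.4463*I)
C² = (I*√383/8)² = -383/64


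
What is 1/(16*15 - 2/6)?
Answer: 3/719 ≈ 0.0041725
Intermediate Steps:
1/(16*15 - 2/6) = 1/(240 - 2*⅙) = 1/(240 - ⅓) = 1/(719/3) = 3/719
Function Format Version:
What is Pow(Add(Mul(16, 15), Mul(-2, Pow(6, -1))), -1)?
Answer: Rational(3, 719) ≈ 0.0041725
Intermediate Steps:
Pow(Add(Mul(16, 15), Mul(-2, Pow(6, -1))), -1) = Pow(Add(240, Mul(-2, Rational(1, 6))), -1) = Pow(Add(240, Rational(-1, 3)), -1) = Pow(Rational(719, 3), -1) = Rational(3, 719)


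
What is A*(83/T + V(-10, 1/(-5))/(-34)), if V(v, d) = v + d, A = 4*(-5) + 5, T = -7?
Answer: 2427/14 ≈ 173.36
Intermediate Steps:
A = -15 (A = -20 + 5 = -15)
V(v, d) = d + v
A*(83/T + V(-10, 1/(-5))/(-34)) = -15*(83/(-7) + (1/(-5) - 10)/(-34)) = -15*(83*(-⅐) + (-⅕ - 10)*(-1/34)) = -15*(-83/7 - 51/5*(-1/34)) = -15*(-83/7 + 3/10) = -15*(-809/70) = 2427/14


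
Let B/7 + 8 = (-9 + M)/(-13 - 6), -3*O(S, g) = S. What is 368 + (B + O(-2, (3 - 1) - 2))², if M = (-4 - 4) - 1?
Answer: 8901808/3249 ≈ 2739.9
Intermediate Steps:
O(S, g) = -S/3
M = -9 (M = -8 - 1 = -9)
B = -938/19 (B = -56 + 7*((-9 - 9)/(-13 - 6)) = -56 + 7*(-18/(-19)) = -56 + 7*(-18*(-1/19)) = -56 + 7*(18/19) = -56 + 126/19 = -938/19 ≈ -49.368)
368 + (B + O(-2, (3 - 1) - 2))² = 368 + (-938/19 - ⅓*(-2))² = 368 + (-938/19 + ⅔)² = 368 + (-2776/57)² = 368 + 7706176/3249 = 8901808/3249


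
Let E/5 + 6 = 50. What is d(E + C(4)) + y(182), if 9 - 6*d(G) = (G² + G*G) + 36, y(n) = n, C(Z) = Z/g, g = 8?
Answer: -64117/4 ≈ -16029.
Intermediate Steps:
C(Z) = Z/8
E = 220 (E = -30 + 5*50 = -30 + 250 = 220)
d(G) = -9/2 - G²/3 (d(G) = 3/2 - ((G² + G*G) + 36)/6 = 3/2 - ((G² + G²) + 36)/6 = 3/2 - (2*G² + 36)/6 = 3/2 - (36 + 2*G²)/6 = 3/2 + (-6 - G²/3) = -9/2 - G²/3)
d(E + C(4)) + y(182) = (-9/2 - (220 + (⅛)*4)²/3) + 182 = (-9/2 - (220 + ½)²/3) + 182 = (-9/2 - (441/2)²/3) + 182 = (-9/2 - ⅓*194481/4) + 182 = (-9/2 - 64827/4) + 182 = -64845/4 + 182 = -64117/4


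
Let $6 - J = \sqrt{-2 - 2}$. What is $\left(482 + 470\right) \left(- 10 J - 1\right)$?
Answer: $-58072 + 19040 i \approx -58072.0 + 19040.0 i$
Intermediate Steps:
$J = 6 - 2 i$ ($J = 6 - \sqrt{-2 - 2} = 6 - \sqrt{-4} = 6 - 2 i \approx 6.0 - 2.0 i$)
$\left(482 + 470\right) \left(- 10 J - 1\right) = \left(482 + 470\right) \left(- 10 \left(6 - 2 i\right) - 1\right) = 952 \left(\left(-60 + 20 i\right) - 1\right) = 952 \left(-61 + 20 i\right) = -58072 + 19040 i$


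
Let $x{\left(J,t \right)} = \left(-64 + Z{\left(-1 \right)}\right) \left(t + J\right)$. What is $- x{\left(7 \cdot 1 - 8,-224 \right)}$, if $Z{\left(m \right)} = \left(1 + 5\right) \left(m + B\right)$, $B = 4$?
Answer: $-10350$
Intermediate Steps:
$Z{\left(m \right)} = 24 + 6 m$ ($Z{\left(m \right)} = \left(1 + 5\right) \left(m + 4\right) = 6 \left(4 + m\right) = 24 + 6 m$)
$x{\left(J,t \right)} = - 46 J - 46 t$ ($x{\left(J,t \right)} = \left(-64 + \left(24 + 6 \left(-1\right)\right)\right) \left(t + J\right) = \left(-64 + \left(24 - 6\right)\right) \left(J + t\right) = \left(-64 + 18\right) \left(J + t\right) = - 46 \left(J + t\right) = - 46 J - 46 t$)
$- x{\left(7 \cdot 1 - 8,-224 \right)} = - (- 46 \left(7 \cdot 1 - 8\right) - -10304) = - (- 46 \left(7 - 8\right) + 10304) = - (\left(-46\right) \left(-1\right) + 10304) = - (46 + 10304) = \left(-1\right) 10350 = -10350$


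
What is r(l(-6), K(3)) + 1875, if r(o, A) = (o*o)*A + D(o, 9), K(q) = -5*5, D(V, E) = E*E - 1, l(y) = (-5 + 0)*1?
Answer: 1330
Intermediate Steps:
l(y) = -5 (l(y) = -5*1 = -5)
D(V, E) = -1 + E**2 (D(V, E) = E**2 - 1 = -1 + E**2)
K(q) = -25
r(o, A) = 80 + A*o**2 (r(o, A) = (o*o)*A + (-1 + 9**2) = o**2*A + (-1 + 81) = A*o**2 + 80 = 80 + A*o**2)
r(l(-6), K(3)) + 1875 = (80 - 25*(-5)**2) + 1875 = (80 - 25*25) + 1875 = (80 - 625) + 1875 = -545 + 1875 = 1330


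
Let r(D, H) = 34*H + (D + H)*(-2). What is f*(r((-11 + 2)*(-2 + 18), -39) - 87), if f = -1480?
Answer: 1549560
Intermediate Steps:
r(D, H) = -2*D + 32*H (r(D, H) = 34*H + (-2*D - 2*H) = -2*D + 32*H)
f*(r((-11 + 2)*(-2 + 18), -39) - 87) = -1480*((-2*(-11 + 2)*(-2 + 18) + 32*(-39)) - 87) = -1480*((-(-18)*16 - 1248) - 87) = -1480*((-2*(-144) - 1248) - 87) = -1480*((288 - 1248) - 87) = -1480*(-960 - 87) = -1480*(-1047) = 1549560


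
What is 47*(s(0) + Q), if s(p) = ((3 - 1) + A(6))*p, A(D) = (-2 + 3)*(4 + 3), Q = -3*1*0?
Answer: 0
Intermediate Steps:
Q = 0 (Q = -3*0 = 0)
A(D) = 7 (A(D) = 1*7 = 7)
s(p) = 9*p (s(p) = ((3 - 1) + 7)*p = (2 + 7)*p = 9*p)
47*(s(0) + Q) = 47*(9*0 + 0) = 47*(0 + 0) = 47*0 = 0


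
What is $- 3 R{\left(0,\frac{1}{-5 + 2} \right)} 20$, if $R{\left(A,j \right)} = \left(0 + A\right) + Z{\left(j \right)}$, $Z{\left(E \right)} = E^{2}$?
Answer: $- \frac{20}{3} \approx -6.6667$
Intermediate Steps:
$R{\left(A,j \right)} = A + j^{2}$ ($R{\left(A,j \right)} = \left(0 + A\right) + j^{2} = A + j^{2}$)
$- 3 R{\left(0,\frac{1}{-5 + 2} \right)} 20 = - 3 \left(0 + \left(\frac{1}{-5 + 2}\right)^{2}\right) 20 = - 3 \left(0 + \left(\frac{1}{-3}\right)^{2}\right) 20 = - 3 \left(0 + \left(- \frac{1}{3}\right)^{2}\right) 20 = - 3 \left(0 + \frac{1}{9}\right) 20 = \left(-3\right) \frac{1}{9} \cdot 20 = \left(- \frac{1}{3}\right) 20 = - \frac{20}{3}$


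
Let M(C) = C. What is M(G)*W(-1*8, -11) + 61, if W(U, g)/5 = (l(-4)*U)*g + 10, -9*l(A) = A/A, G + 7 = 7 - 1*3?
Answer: 173/3 ≈ 57.667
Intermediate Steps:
G = -3 (G = -7 + (7 - 1*3) = -7 + (7 - 3) = -7 + 4 = -3)
l(A) = -1/9 (l(A) = -A/(9*A) = -1/9*1 = -1/9)
W(U, g) = 50 - 5*U*g/9 (W(U, g) = 5*((-U/9)*g + 10) = 5*(-U*g/9 + 10) = 5*(10 - U*g/9) = 50 - 5*U*g/9)
M(G)*W(-1*8, -11) + 61 = -3*(50 - 5/9*(-1*8)*(-11)) + 61 = -3*(50 - 5/9*(-8)*(-11)) + 61 = -3*(50 - 440/9) + 61 = -3*10/9 + 61 = -10/3 + 61 = 173/3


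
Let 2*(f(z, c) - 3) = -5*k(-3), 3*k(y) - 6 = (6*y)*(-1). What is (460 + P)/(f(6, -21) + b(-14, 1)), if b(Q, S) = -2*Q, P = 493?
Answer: 953/11 ≈ 86.636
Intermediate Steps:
k(y) = 2 - 2*y (k(y) = 2 + ((6*y)*(-1))/3 = 2 + (-6*y)/3 = 2 - 2*y)
f(z, c) = -17 (f(z, c) = 3 + (-5*(2 - 2*(-3)))/2 = 3 + (-5*(2 + 6))/2 = 3 + (-5*8)/2 = 3 + (1/2)*(-40) = 3 - 20 = -17)
(460 + P)/(f(6, -21) + b(-14, 1)) = (460 + 493)/(-17 - 2*(-14)) = 953/(-17 + 28) = 953/11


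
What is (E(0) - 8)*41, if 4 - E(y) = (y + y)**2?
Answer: -164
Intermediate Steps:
E(y) = 4 - 4*y**2 (E(y) = 4 - (y + y)**2 = 4 - (2*y)**2 = 4 - 4*y**2)
(E(0) - 8)*41 = ((4 - 4*0**2) - 8)*41 = ((4 - 4*0) - 8)*41 = ((4 + 0) - 8)*41 = (4 - 8)*41 = -4*41 = -164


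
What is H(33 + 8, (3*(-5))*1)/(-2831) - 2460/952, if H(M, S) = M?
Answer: -1750823/673778 ≈ -2.5985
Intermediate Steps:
H(33 + 8, (3*(-5))*1)/(-2831) - 2460/952 = (33 + 8)/(-2831) - 2460/952 = 41*(-1/2831) - 2460*1/952 = -41/2831 - 615/238 = -1750823/673778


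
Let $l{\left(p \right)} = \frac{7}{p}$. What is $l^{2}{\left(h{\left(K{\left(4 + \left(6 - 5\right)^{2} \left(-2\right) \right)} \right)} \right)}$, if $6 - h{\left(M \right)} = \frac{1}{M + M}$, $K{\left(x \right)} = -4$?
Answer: $\frac{64}{49} \approx 1.3061$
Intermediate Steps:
$h{\left(M \right)} = 6 - \frac{1}{2 M}$ ($h{\left(M \right)} = 6 - \frac{1}{M + M} = 6 - \frac{1}{2 M}$)
$l^{2}{\left(h{\left(K{\left(4 + \left(6 - 5\right)^{2} \left(-2\right) \right)} \right)} \right)} = \left(\frac{7}{6 - \frac{1}{2 \left(-4\right)}}\right)^{2} = \left(\frac{7}{6 - - \frac{1}{8}}\right)^{2} = \left(\frac{7}{6 + \frac{1}{8}}\right)^{2} = \left(\frac{7}{\frac{49}{8}}\right)^{2} = \left(7 \cdot \frac{8}{49}\right)^{2} = \left(\frac{8}{7}\right)^{2} = \frac{64}{49}$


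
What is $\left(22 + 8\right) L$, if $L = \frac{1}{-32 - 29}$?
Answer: $- \frac{30}{61} \approx -0.4918$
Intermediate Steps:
$L = - \frac{1}{61}$ ($L = \frac{1}{-61} = - \frac{1}{61} \approx -0.016393$)
$\left(22 + 8\right) L = \left(22 + 8\right) \left(- \frac{1}{61}\right) = 30 \left(- \frac{1}{61}\right) = - \frac{30}{61}$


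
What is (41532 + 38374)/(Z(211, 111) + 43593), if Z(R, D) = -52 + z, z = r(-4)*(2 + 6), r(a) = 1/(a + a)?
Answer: 39953/21770 ≈ 1.8352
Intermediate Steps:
r(a) = 1/(2*a)
z = -1 (z = ((1/2)/(-4))*(2 + 6) = ((1/2)*(-1/4))*8 = -1/8*8 = -1)
Z(R, D) = -53 (Z(R, D) = -52 - 1 = -53)
(41532 + 38374)/(Z(211, 111) + 43593) = (41532 + 38374)/(-53 + 43593) = 79906/43540 = 79906*(1/43540) = 39953/21770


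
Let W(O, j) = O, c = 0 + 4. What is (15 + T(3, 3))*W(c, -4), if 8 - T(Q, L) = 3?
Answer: 80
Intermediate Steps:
T(Q, L) = 5 (T(Q, L) = 8 - 1*3 = 8 - 3 = 5)
c = 4
(15 + T(3, 3))*W(c, -4) = (15 + 5)*4 = 20*4 = 80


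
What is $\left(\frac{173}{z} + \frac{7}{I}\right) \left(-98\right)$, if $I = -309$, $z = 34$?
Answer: $- \frac{2607731}{5253} \approx -496.43$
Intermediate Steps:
$\left(\frac{173}{z} + \frac{7}{I}\right) \left(-98\right) = \left(\frac{173}{34} + \frac{7}{-309}\right) \left(-98\right) = \left(173 \cdot \frac{1}{34} + 7 \left(- \frac{1}{309}\right)\right) \left(-98\right) = \left(\frac{173}{34} - \frac{7}{309}\right) \left(-98\right) = \frac{53219}{10506} \left(-98\right) = - \frac{2607731}{5253}$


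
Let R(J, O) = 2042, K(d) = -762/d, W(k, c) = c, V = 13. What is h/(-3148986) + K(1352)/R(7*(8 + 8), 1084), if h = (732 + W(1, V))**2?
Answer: -383675916733/2173417541256 ≈ -0.17653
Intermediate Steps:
h = 555025 (h = (732 + 13)**2 = 745**2 = 555025)
h/(-3148986) + K(1352)/R(7*(8 + 8), 1084) = 555025/(-3148986) - 762/1352/2042 = 555025*(-1/3148986) - 762*1/1352*(1/2042) = -555025/3148986 - 381/676*1/2042 = -555025/3148986 - 381/1380392 = -383675916733/2173417541256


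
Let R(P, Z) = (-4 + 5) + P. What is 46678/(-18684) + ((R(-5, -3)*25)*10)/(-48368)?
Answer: -34984961/14120433 ≈ -2.4776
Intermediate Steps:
R(P, Z) = 1 + P
46678/(-18684) + ((R(-5, -3)*25)*10)/(-48368) = 46678/(-18684) + (((1 - 5)*25)*10)/(-48368) = 46678*(-1/18684) + (-4*25*10)*(-1/48368) = -23339/9342 - 100*10*(-1/48368) = -23339/9342 - 1000*(-1/48368) = -23339/9342 + 125/6046 = -34984961/14120433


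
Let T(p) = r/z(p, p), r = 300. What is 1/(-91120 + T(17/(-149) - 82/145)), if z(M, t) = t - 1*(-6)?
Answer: -114947/10467489140 ≈ -1.0981e-5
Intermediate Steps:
z(M, t) = 6 + t (z(M, t) = t + 6 = 6 + t)
T(p) = 300/(6 + p)
1/(-91120 + T(17/(-149) - 82/145)) = 1/(-91120 + 300/(6 + (17/(-149) - 82/145))) = 1/(-91120 + 300/(6 + (17*(-1/149) - 82*1/145))) = 1/(-91120 + 300/(6 + (-17/149 - 82/145))) = 1/(-91120 + 300/(6 - 14683/21605)) = 1/(-91120 + 300/(114947/21605)) = 1/(-91120 + 300*(21605/114947)) = 1/(-91120 + 6481500/114947) = 1/(-10467489140/114947) = -114947/10467489140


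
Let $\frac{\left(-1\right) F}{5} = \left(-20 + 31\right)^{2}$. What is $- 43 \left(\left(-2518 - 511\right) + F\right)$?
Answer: $156262$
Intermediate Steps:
$F = -605$ ($F = - 5 \left(-20 + 31\right)^{2} = - 5 \cdot 11^{2} = \left(-5\right) 121 = -605$)
$- 43 \left(\left(-2518 - 511\right) + F\right) = - 43 \left(\left(-2518 - 511\right) - 605\right) = - 43 \left(-3029 - 605\right) = \left(-43\right) \left(-3634\right) = 156262$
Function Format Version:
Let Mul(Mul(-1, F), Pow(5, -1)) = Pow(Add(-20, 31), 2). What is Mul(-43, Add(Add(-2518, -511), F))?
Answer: 156262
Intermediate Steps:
F = -605 (F = Mul(-5, Pow(Add(-20, 31), 2)) = Mul(-5, Pow(11, 2)) = Mul(-5, 121) = -605)
Mul(-43, Add(Add(-2518, -511), F)) = Mul(-43, Add(Add(-2518, -511), -605)) = Mul(-43, Add(-3029, -605)) = Mul(-43, -3634) = 156262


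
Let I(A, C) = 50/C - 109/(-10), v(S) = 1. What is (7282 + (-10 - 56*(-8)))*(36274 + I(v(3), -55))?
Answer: 3081236508/11 ≈ 2.8011e+8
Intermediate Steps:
I(A, C) = 109/10 + 50/C (I(A, C) = 50/C - 109*(-⅒) = 50/C + 109/10 = 109/10 + 50/C)
(7282 + (-10 - 56*(-8)))*(36274 + I(v(3), -55)) = (7282 + (-10 - 56*(-8)))*(36274 + (109/10 + 50/(-55))) = (7282 + (-10 + 448))*(36274 + (109/10 + 50*(-1/55))) = (7282 + 438)*(36274 + (109/10 - 10/11)) = 7720*(36274 + 1099/110) = 7720*(3991239/110) = 3081236508/11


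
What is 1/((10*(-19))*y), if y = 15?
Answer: -1/2850 ≈ -0.00035088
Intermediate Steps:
1/((10*(-19))*y) = 1/((10*(-19))*15) = 1/(-190*15) = 1/(-2850) = -1/2850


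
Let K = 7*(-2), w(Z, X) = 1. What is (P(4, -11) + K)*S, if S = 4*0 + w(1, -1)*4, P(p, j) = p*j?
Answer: -232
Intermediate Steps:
P(p, j) = j*p
K = -14
S = 4 (S = 4*0 + 1*4 = 0 + 4 = 4)
(P(4, -11) + K)*S = (-11*4 - 14)*4 = (-44 - 14)*4 = -58*4 = -232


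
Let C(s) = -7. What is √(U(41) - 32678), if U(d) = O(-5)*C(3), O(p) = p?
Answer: 9*I*√403 ≈ 180.67*I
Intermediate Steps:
U(d) = 35 (U(d) = -5*(-7) = 35)
√(U(41) - 32678) = √(35 - 32678) = √(-32643) = 9*I*√403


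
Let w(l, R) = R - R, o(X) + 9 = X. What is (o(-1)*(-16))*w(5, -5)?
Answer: 0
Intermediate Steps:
o(X) = -9 + X
w(l, R) = 0
(o(-1)*(-16))*w(5, -5) = ((-9 - 1)*(-16))*0 = -10*(-16)*0 = 160*0 = 0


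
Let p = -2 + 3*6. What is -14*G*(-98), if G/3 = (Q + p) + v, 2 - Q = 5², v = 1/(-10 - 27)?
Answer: -1070160/37 ≈ -28923.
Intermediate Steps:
v = -1/37 (v = 1/(-37) = -1/37 ≈ -0.027027)
Q = -23 (Q = 2 - 1*5² = 2 - 1*25 = 2 - 25 = -23)
p = 16 (p = -2 + 18 = 16)
G = -780/37 (G = 3*((-23 + 16) - 1/37) = 3*(-7 - 1/37) = 3*(-260/37) = -780/37 ≈ -21.081)
-14*G*(-98) = -14*(-780/37)*(-98) = (10920/37)*(-98) = -1070160/37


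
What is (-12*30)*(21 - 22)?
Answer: 360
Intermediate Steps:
(-12*30)*(21 - 22) = -360*(-1) = 360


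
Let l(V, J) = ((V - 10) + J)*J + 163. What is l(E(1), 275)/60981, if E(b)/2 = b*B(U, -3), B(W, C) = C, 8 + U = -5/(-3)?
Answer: 23796/20327 ≈ 1.1707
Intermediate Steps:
U = -19/3 (U = -8 - 5/(-3) = -8 - 5*(-1/3) = -8 + 5/3 = -19/3 ≈ -6.3333)
E(b) = -6*b (E(b) = 2*(b*(-3)) = 2*(-3*b) = -6*b)
l(V, J) = 163 + J*(-10 + J + V) (l(V, J) = ((-10 + V) + J)*J + 163 = (-10 + J + V)*J + 163 = J*(-10 + J + V) + 163 = 163 + J*(-10 + J + V))
l(E(1), 275)/60981 = (163 + 275**2 - 10*275 + 275*(-6*1))/60981 = (163 + 75625 - 2750 + 275*(-6))*(1/60981) = (163 + 75625 - 2750 - 1650)*(1/60981) = 71388*(1/60981) = 23796/20327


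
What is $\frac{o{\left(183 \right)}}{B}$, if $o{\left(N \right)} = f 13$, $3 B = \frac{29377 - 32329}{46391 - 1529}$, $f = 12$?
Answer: $- \frac{291603}{41} \approx -7112.3$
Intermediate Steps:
$B = - \frac{164}{7477}$ ($B = \frac{\left(29377 - 32329\right) \frac{1}{46391 - 1529}}{3} = \frac{\left(-2952\right) \frac{1}{44862}}{3} = \frac{1}{3} \left(- \frac{492}{7477}\right) = - \frac{164}{7477} \approx -0.021934$)
$o{\left(N \right)} = 156$ ($o{\left(N \right)} = 12 \cdot 13 = 156$)
$\frac{o{\left(183 \right)}}{B} = \frac{156}{- \frac{164}{7477}} = 156 \left(- \frac{7477}{164}\right) = - \frac{291603}{41}$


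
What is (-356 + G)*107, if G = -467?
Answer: -88061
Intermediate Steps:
(-356 + G)*107 = (-356 - 467)*107 = -823*107 = -88061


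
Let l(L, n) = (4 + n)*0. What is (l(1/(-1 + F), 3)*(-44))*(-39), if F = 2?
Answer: 0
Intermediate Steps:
l(L, n) = 0
(l(1/(-1 + F), 3)*(-44))*(-39) = (0*(-44))*(-39) = 0*(-39) = 0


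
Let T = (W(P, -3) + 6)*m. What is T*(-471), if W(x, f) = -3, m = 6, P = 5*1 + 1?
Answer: -8478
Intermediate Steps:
P = 6 (P = 5 + 1 = 6)
T = 18 (T = (-3 + 6)*6 = 3*6 = 18)
T*(-471) = 18*(-471) = -8478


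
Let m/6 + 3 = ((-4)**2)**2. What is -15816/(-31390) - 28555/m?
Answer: -436166381/23825010 ≈ -18.307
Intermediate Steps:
m = 1518 (m = -18 + 6*((-4)**2)**2 = -18 + 6*16**2 = -18 + 6*256 = -18 + 1536 = 1518)
-15816/(-31390) - 28555/m = -15816/(-31390) - 28555/1518 = -15816*(-1/31390) - 28555*1/1518 = 7908/15695 - 28555/1518 = -436166381/23825010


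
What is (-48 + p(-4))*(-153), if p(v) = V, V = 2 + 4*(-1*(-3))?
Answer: 5202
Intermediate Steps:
V = 14 (V = 2 + 4*3 = 2 + 12 = 14)
p(v) = 14
(-48 + p(-4))*(-153) = (-48 + 14)*(-153) = -34*(-153) = 5202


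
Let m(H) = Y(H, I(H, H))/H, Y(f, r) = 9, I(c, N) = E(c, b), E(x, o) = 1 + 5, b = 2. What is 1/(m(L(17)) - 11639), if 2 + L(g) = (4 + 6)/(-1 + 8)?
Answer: -4/46619 ≈ -8.5802e-5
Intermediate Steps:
E(x, o) = 6
I(c, N) = 6
L(g) = -4/7 (L(g) = -2 + (4 + 6)/(-1 + 8) = -2 + 10/7 = -4/7)
m(H) = 9/H
1/(m(L(17)) - 11639) = 1/(9/(-4/7) - 11639) = 1/(9*(-7/4) - 11639) = 1/(-63/4 - 11639) = 1/(-46619/4) = -4/46619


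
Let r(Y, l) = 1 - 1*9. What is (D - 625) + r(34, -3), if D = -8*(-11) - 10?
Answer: -555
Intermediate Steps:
D = 78 (D = 88 - 10 = 78)
r(Y, l) = -8 (r(Y, l) = 1 - 9 = -8)
(D - 625) + r(34, -3) = (78 - 625) - 8 = -547 - 8 = -555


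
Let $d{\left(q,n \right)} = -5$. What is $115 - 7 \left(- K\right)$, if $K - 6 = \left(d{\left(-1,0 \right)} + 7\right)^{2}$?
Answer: $185$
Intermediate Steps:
$K = 10$ ($K = 6 + \left(-5 + 7\right)^{2} = 6 + 2^{2} = 6 + 4 = 10$)
$115 - 7 \left(- K\right) = 115 - 7 \left(\left(-1\right) 10\right) = 115 - -70 = 115 + 70 = 185$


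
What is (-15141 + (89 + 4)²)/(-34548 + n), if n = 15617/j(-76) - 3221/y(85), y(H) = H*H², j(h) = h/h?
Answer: 332241625/968833633 ≈ 0.34293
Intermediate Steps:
j(h) = 1
y(H) = H³
n = 9590786904/614125 (n = 15617/1 - 3221/(85³) = 15617*1 - 3221/614125 = 15617 - 3221*1/614125 = 15617 - 3221/614125 = 9590786904/614125 ≈ 15617.)
(-15141 + (89 + 4)²)/(-34548 + n) = (-15141 + (89 + 4)²)/(-34548 + 9590786904/614125) = (-15141 + 93²)/(-11626003596/614125) = (-15141 + 8649)*(-614125/11626003596) = -6492*(-614125/11626003596) = 332241625/968833633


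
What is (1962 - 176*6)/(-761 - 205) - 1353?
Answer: -217984/161 ≈ -1353.9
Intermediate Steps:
(1962 - 176*6)/(-761 - 205) - 1353 = (1962 - 1056)/(-966) - 1353 = 906*(-1/966) - 1353 = -151/161 - 1353 = -217984/161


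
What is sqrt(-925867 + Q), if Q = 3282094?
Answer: 3*sqrt(261803) ≈ 1535.0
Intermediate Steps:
sqrt(-925867 + Q) = sqrt(-925867 + 3282094) = sqrt(2356227) = 3*sqrt(261803)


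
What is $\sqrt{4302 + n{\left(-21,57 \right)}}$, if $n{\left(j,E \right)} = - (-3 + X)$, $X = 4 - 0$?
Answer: $\sqrt{4301} \approx 65.582$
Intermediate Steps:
$X = 4$ ($X = 4 + 0 = 4$)
$n{\left(j,E \right)} = -1$ ($n{\left(j,E \right)} = - (-3 + 4) = \left(-1\right) 1 = -1$)
$\sqrt{4302 + n{\left(-21,57 \right)}} = \sqrt{4302 - 1} = \sqrt{4301}$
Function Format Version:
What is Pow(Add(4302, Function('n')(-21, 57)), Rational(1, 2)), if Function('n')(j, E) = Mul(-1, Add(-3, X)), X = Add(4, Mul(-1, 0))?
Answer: Pow(4301, Rational(1, 2)) ≈ 65.582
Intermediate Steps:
X = 4 (X = Add(4, 0) = 4)
Function('n')(j, E) = -1 (Function('n')(j, E) = Mul(-1, Add(-3, 4)) = Mul(-1, 1) = -1)
Pow(Add(4302, Function('n')(-21, 57)), Rational(1, 2)) = Pow(Add(4302, -1), Rational(1, 2)) = Pow(4301, Rational(1, 2))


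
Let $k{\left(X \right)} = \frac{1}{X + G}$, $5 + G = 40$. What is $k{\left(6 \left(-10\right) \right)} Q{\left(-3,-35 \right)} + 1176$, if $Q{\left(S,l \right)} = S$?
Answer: $\frac{29403}{25} \approx 1176.1$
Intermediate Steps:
$G = 35$ ($G = -5 + 40 = 35$)
$k{\left(X \right)} = \frac{1}{35 + X}$ ($k{\left(X \right)} = \frac{1}{X + 35} = \frac{1}{35 + X}$)
$k{\left(6 \left(-10\right) \right)} Q{\left(-3,-35 \right)} + 1176 = \frac{1}{35 + 6 \left(-10\right)} \left(-3\right) + 1176 = \frac{1}{35 - 60} \left(-3\right) + 1176 = \frac{1}{-25} \left(-3\right) + 1176 = \left(- \frac{1}{25}\right) \left(-3\right) + 1176 = \frac{3}{25} + 1176 = \frac{29403}{25}$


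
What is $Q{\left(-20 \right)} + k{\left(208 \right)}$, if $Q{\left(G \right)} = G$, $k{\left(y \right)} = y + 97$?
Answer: $285$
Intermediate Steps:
$k{\left(y \right)} = 97 + y$
$Q{\left(-20 \right)} + k{\left(208 \right)} = -20 + \left(97 + 208\right) = -20 + 305 = 285$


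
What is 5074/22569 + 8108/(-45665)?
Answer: 48714758/1030613385 ≈ 0.047268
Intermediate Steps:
5074/22569 + 8108/(-45665) = 5074*(1/22569) + 8108*(-1/45665) = 5074/22569 - 8108/45665 = 48714758/1030613385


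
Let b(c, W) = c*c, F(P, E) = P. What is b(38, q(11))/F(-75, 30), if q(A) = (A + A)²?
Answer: -1444/75 ≈ -19.253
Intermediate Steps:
q(A) = 4*A² (q(A) = (2*A)² = 4*A²)
b(c, W) = c²
b(38, q(11))/F(-75, 30) = 38²/(-75) = 1444*(-1/75) = -1444/75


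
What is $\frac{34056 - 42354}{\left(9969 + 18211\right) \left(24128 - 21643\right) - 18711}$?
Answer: $- \frac{8298}{70008589} \approx -0.00011853$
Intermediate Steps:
$\frac{34056 - 42354}{\left(9969 + 18211\right) \left(24128 - 21643\right) - 18711} = - \frac{8298}{28180 \cdot 2485 - 18711} = - \frac{8298}{70027300 - 18711} = - \frac{8298}{70008589}$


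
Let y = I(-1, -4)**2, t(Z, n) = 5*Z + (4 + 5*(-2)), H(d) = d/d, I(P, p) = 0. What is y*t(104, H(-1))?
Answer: 0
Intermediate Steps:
H(d) = 1
t(Z, n) = -6 + 5*Z (t(Z, n) = 5*Z + (4 - 10) = 5*Z - 6 = -6 + 5*Z)
y = 0 (y = 0**2 = 0)
y*t(104, H(-1)) = 0*(-6 + 5*104) = 0*(-6 + 520) = 0*514 = 0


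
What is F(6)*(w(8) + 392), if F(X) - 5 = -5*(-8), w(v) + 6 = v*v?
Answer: 20250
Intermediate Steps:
w(v) = -6 + v² (w(v) = -6 + v*v = -6 + v²)
F(X) = 45 (F(X) = 5 - 5*(-8) = 5 + 40 = 45)
F(6)*(w(8) + 392) = 45*((-6 + 8²) + 392) = 45*((-6 + 64) + 392) = 45*(58 + 392) = 45*450 = 20250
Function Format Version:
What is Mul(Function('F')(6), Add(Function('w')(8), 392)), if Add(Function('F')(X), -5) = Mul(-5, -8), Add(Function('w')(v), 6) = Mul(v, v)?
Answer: 20250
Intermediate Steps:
Function('w')(v) = Add(-6, Pow(v, 2)) (Function('w')(v) = Add(-6, Mul(v, v)) = Add(-6, Pow(v, 2)))
Function('F')(X) = 45 (Function('F')(X) = Add(5, Mul(-5, -8)) = Add(5, 40) = 45)
Mul(Function('F')(6), Add(Function('w')(8), 392)) = Mul(45, Add(Add(-6, Pow(8, 2)), 392)) = Mul(45, Add(Add(-6, 64), 392)) = Mul(45, Add(58, 392)) = Mul(45, 450) = 20250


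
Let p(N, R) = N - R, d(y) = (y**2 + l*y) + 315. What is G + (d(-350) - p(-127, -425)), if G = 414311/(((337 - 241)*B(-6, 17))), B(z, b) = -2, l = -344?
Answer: 46225753/192 ≈ 2.4076e+5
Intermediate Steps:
d(y) = 315 + y**2 - 344*y (d(y) = (y**2 - 344*y) + 315 = 315 + y**2 - 344*y)
G = -414311/192 (G = 414311/(((337 - 241)*(-2))) = 414311/((96*(-2))) = 414311/(-192) = 414311*(-1/192) = -414311/192 ≈ -2157.9)
G + (d(-350) - p(-127, -425)) = -414311/192 + ((315 + (-350)**2 - 344*(-350)) - (-127 - 1*(-425))) = -414311/192 + ((315 + 122500 + 120400) - (-127 + 425)) = -414311/192 + (243215 - 1*298) = -414311/192 + (243215 - 298) = -414311/192 + 242917 = 46225753/192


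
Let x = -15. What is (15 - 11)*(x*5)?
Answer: -300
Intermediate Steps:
(15 - 11)*(x*5) = (15 - 11)*(-15*5) = 4*(-75) = -300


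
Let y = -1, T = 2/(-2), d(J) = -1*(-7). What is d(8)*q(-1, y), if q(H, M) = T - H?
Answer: 0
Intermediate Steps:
d(J) = 7
T = -1 (T = 2*(-½) = -1)
q(H, M) = -1 - H
d(8)*q(-1, y) = 7*(-1 - 1*(-1)) = 7*(-1 + 1) = 7*0 = 0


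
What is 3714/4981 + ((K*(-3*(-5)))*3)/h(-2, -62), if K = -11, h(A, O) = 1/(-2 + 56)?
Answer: -133138416/4981 ≈ -26729.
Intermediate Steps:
h(A, O) = 1/54
3714/4981 + ((K*(-3*(-5)))*3)/h(-2, -62) = 3714/4981 + (-(-33)*(-5)*3)/(1/54) = 3714*(1/4981) + (-11*15*3)*54 = 3714/4981 - 165*3*54 = 3714/4981 - 495*54 = 3714/4981 - 26730 = -133138416/4981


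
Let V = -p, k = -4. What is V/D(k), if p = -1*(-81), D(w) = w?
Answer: 81/4 ≈ 20.250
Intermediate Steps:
p = 81
V = -81 (V = -1*81 = -81)
V/D(k) = -81/(-4) = -81*(-1/4) = 81/4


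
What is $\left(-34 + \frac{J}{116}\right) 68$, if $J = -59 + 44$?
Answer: $- \frac{67303}{29} \approx -2320.8$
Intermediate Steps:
$J = -15$
$\left(-34 + \frac{J}{116}\right) 68 = \left(-34 - \frac{15}{116}\right) 68 = \left(- \frac{3959}{116}\right) 68 = - \frac{67303}{29}$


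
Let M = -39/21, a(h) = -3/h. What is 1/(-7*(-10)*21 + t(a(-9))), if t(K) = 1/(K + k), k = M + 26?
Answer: 514/755601 ≈ 0.00068025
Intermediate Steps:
M = -13/7 (M = -39*1/21 = -13/7 ≈ -1.8571)
k = 169/7 (k = -13/7 + 26 = 169/7 ≈ 24.143)
t(K) = 1/(169/7 + K) (t(K) = 1/(K + 169/7) = 1/(169/7 + K))
1/(-7*(-10)*21 + t(a(-9))) = 1/(-7*(-10)*21 + 7/(169 + 7*(-3/(-9)))) = 1/(70*21 + 7/(169 + 7*(-3*(-1/9)))) = 1/(1470 + 7/(169 + 7*(1/3))) = 1/(1470 + 7/(169 + 7/3)) = 1/(1470 + 7/(514/3)) = 1/(1470 + 7*(3/514)) = 1/(1470 + 21/514) = 1/(755601/514) = 514/755601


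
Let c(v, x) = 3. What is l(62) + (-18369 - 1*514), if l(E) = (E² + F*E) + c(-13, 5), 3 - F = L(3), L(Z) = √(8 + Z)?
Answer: -14850 - 62*√11 ≈ -15056.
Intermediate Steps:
F = 3 - √11 (F = 3 - √(8 + 3) = 3 - √11 ≈ -0.31662)
l(E) = 3 + E² + E*(3 - √11) (l(E) = (E² + (3 - √11)*E) + 3 = (E² + E*(3 - √11)) + 3 = 3 + E² + E*(3 - √11))
l(62) + (-18369 - 1*514) = (3 + 62² + 62*(3 - √11)) + (-18369 - 1*514) = (3 + 3844 + (186 - 62*√11)) + (-18369 - 514) = (4033 - 62*√11) - 18883 = -14850 - 62*√11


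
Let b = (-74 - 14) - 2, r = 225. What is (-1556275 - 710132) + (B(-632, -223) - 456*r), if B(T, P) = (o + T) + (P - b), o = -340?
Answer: -2370112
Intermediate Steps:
b = -90 (b = -88 - 2 = -90)
B(T, P) = -250 + P + T (B(T, P) = (-340 + T) + (P - 1*(-90)) = (-340 + T) + (P + 90) = (-340 + T) + (90 + P) = -250 + P + T)
(-1556275 - 710132) + (B(-632, -223) - 456*r) = (-1556275 - 710132) + ((-250 - 223 - 632) - 456*225) = -2266407 + (-1105 - 102600) = -2266407 - 103705 = -2370112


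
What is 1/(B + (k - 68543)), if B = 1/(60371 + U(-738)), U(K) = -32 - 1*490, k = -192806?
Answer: -59849/15641476300 ≈ -3.8263e-6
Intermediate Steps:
U(K) = -522 (U(K) = -32 - 490 = -522)
B = 1/59849 (B = 1/(60371 - 522) = 1/59849 ≈ 1.6709e-5)
1/(B + (k - 68543)) = 1/(1/59849 + (-192806 - 68543)) = 1/(1/59849 - 261349) = 1/(-15641476300/59849) = -59849/15641476300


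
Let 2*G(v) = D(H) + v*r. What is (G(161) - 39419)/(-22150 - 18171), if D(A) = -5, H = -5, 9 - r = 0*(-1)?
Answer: 38697/40321 ≈ 0.95972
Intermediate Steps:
r = 9 (r = 9 - 0*(-1) = 9 - 1*0 = 9 + 0 = 9)
G(v) = -5/2 + 9*v/2 (G(v) = (-5 + v*9)/2 = (-5 + 9*v)/2 = -5/2 + 9*v/2)
(G(161) - 39419)/(-22150 - 18171) = ((-5/2 + (9/2)*161) - 39419)/(-22150 - 18171) = ((-5/2 + 1449/2) - 39419)/(-40321) = (722 - 39419)*(-1/40321) = -38697*(-1/40321) = 38697/40321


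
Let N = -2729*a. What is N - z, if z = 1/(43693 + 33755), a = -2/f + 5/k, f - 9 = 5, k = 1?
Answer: -1026584305/77448 ≈ -13255.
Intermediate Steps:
f = 14 (f = 9 + 5 = 14)
a = 34/7 (a = -2/14 + 5/1 = -2*1/14 + 5*1 = -⅐ + 5 = 34/7 ≈ 4.8571)
z = 1/77448 ≈ 1.2912e-5
N = -92786/7 (N = -2729*34/7 = -92786/7 ≈ -13255.)
N - z = -92786/7 - 1*1/77448 = -92786/7 - 1/77448 = -1026584305/77448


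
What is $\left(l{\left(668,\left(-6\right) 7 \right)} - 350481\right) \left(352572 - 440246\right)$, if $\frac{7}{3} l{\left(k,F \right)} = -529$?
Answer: $\frac{215235636996}{7} \approx 3.0748 \cdot 10^{10}$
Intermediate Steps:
$l{\left(k,F \right)} = - \frac{1587}{7}$ ($l{\left(k,F \right)} = \frac{3}{7} \left(-529\right) = - \frac{1587}{7}$)
$\left(l{\left(668,\left(-6\right) 7 \right)} - 350481\right) \left(352572 - 440246\right) = \left(- \frac{1587}{7} - 350481\right) \left(352572 - 440246\right) = \left(- \frac{2454954}{7}\right) \left(-87674\right) = \frac{215235636996}{7}$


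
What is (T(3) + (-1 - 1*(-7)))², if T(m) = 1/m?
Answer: 361/9 ≈ 40.111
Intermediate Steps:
(T(3) + (-1 - 1*(-7)))² = (1/3 + (-1 - 1*(-7)))² = (⅓ + (-1 + 7))² = (⅓ + 6)² = (19/3)² = 361/9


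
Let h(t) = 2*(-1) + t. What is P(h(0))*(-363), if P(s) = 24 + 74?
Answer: -35574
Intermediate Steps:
h(t) = -2 + t
P(s) = 98
P(h(0))*(-363) = 98*(-363) = -35574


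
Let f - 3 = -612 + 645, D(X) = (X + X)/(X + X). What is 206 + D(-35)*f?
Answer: 242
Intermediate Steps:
D(X) = 1 (D(X) = (2*X)/((2*X)) = (2*X)*(1/(2*X)) = 1)
f = 36 (f = 3 + (-612 + 645) = 3 + 33 = 36)
206 + D(-35)*f = 206 + 1*36 = 206 + 36 = 242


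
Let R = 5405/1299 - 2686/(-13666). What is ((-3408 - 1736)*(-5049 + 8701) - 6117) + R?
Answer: -166799056767413/8876067 ≈ -1.8792e+7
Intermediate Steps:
R = 38676922/8876067 (R = 5405*(1/1299) - 2686*(-1/13666) = 5405/1299 + 1343/6833 = 38676922/8876067 ≈ 4.3574)
((-3408 - 1736)*(-5049 + 8701) - 6117) + R = ((-3408 - 1736)*(-5049 + 8701) - 6117) + 38676922/8876067 = (-5144*3652 - 6117) + 38676922/8876067 = (-18785888 - 6117) + 38676922/8876067 = -18792005 + 38676922/8876067 = -166799056767413/8876067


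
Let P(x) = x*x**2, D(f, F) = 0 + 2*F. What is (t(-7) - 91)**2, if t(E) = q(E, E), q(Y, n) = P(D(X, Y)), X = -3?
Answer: 8037225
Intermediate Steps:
D(f, F) = 2*F
P(x) = x**3
q(Y, n) = 8*Y**3 (q(Y, n) = (2*Y)**3 = 8*Y**3)
t(E) = 8*E**3
(t(-7) - 91)**2 = (8*(-7)**3 - 91)**2 = (8*(-343) - 91)**2 = (-2744 - 91)**2 = (-2835)**2 = 8037225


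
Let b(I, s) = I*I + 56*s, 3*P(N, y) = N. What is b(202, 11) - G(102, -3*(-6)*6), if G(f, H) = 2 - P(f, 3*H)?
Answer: 41452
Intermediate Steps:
P(N, y) = N/3
G(f, H) = 2 - f/3
b(I, s) = I² + 56*s
b(202, 11) - G(102, -3*(-6)*6) = (202² + 56*11) - (2 - ⅓*102) = (40804 + 616) - (2 - 34) = 41420 - 1*(-32) = 41420 + 32 = 41452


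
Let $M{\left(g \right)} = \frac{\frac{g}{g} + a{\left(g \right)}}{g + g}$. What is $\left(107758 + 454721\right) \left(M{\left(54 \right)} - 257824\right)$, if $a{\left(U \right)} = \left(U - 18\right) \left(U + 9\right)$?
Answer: $- \frac{5220315663439}{36} \approx -1.4501 \cdot 10^{11}$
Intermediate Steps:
$a{\left(U \right)} = \left(-18 + U\right) \left(9 + U\right)$
$M{\left(g \right)} = \frac{-161 + g^{2} - 9 g}{2 g}$ ($M{\left(g \right)} = \frac{\frac{g}{g} - \left(162 - g^{2} + 9 g\right)}{g + g} = \frac{1 - \left(162 - g^{2} + 9 g\right)}{2 g} = \left(-161 + g^{2} - 9 g\right) \frac{1}{2 g} = \frac{-161 + g^{2} - 9 g}{2 g}$)
$\left(107758 + 454721\right) \left(M{\left(54 \right)} - 257824\right) = \left(107758 + 454721\right) \left(\frac{-161 + 54^{2} - 486}{2 \cdot 54} - 257824\right) = 562479 \left(\frac{1}{2} \cdot \frac{1}{54} \left(-161 + 2916 - 486\right) - 257824\right) = 562479 \left(\frac{1}{2} \cdot \frac{1}{54} \cdot 2269 - 257824\right) = 562479 \left(\frac{2269}{108} - 257824\right) = 562479 \left(- \frac{27842723}{108}\right) = - \frac{5220315663439}{36}$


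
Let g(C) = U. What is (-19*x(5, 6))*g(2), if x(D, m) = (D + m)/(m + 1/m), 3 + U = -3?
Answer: 7524/37 ≈ 203.35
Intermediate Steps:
U = -6 (U = -3 - 3 = -6)
g(C) = -6
x(D, m) = (D + m)/(m + 1/m)
(-19*x(5, 6))*g(2) = -114*(5 + 6)/(1 + 6**2)*(-6) = -114*11/(1 + 36)*(-6) = -114*11/37*(-6) = -19*66/37*(-6) = -1254/37*(-6) = 7524/37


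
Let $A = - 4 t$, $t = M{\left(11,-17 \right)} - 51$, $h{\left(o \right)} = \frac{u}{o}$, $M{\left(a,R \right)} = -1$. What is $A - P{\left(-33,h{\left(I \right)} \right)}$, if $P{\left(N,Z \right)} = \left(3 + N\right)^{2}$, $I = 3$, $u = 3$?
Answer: $-692$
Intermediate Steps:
$h{\left(o \right)} = \frac{3}{o}$
$t = -52$ ($t = -1 - 51 = -52$)
$A = 208$ ($A = \left(-4\right) \left(-52\right) = 208$)
$A - P{\left(-33,h{\left(I \right)} \right)} = 208 - \left(3 - 33\right)^{2} = 208 - \left(-30\right)^{2} = 208 - 900 = -692$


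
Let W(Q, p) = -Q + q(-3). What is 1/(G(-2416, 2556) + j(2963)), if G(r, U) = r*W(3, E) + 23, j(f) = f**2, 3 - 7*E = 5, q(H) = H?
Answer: 1/8793888 ≈ 1.1372e-7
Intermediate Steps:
E = -2/7 (E = 3/7 - 1/7*5 = 3/7 - 5/7 = -2/7 ≈ -0.28571)
W(Q, p) = -3 - Q (W(Q, p) = -Q - 3 = -3 - Q)
G(r, U) = 23 - 6*r (G(r, U) = r*(-3 - 1*3) + 23 = r*(-3 - 3) + 23 = r*(-6) + 23 = -6*r + 23 = 23 - 6*r)
1/(G(-2416, 2556) + j(2963)) = 1/((23 - 6*(-2416)) + 2963**2) = 1/((23 + 14496) + 8779369) = 1/(14519 + 8779369) = 1/8793888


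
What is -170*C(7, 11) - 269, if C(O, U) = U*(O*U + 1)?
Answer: -146129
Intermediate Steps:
C(O, U) = U*(1 + O*U)
-170*C(7, 11) - 269 = -1870*(1 + 7*11) - 269 = -1870*(1 + 77) - 269 = -1870*78 - 269 = -170*858 - 269 = -145860 - 269 = -146129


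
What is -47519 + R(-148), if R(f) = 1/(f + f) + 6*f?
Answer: -14328473/296 ≈ -48407.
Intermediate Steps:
R(f) = 1/(2*f) + 6*f
-47519 + R(-148) = -47519 + ((½)/(-148) + 6*(-148)) = -47519 + ((½)*(-1/148) - 888) = -47519 + (-1/296 - 888) = -47519 - 262849/296 = -14328473/296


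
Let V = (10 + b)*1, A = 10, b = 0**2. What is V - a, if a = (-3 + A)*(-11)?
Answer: 87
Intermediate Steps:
b = 0
V = 10 (V = (10 + 0)*1 = 10*1 = 10)
a = -77 (a = (-3 + 10)*(-11) = 7*(-11) = -77)
V - a = 10 - 1*(-77) = 10 + 77 = 87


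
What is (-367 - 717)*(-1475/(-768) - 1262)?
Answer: 262257811/192 ≈ 1.3659e+6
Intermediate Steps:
(-367 - 717)*(-1475/(-768) - 1262) = -1084*(-1475*(-1/768) - 1262) = -1084*(1475/768 - 1262) = -1084*(-967741/768) = 262257811/192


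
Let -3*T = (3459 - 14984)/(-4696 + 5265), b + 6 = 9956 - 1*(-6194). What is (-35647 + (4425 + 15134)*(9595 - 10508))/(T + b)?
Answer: -30543374898/27569333 ≈ -1107.9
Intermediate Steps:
b = 16144 (b = -6 + (9956 - 1*(-6194)) = -6 + (9956 + 6194) = -6 + 16150 = 16144)
T = 11525/1707 (T = -(3459 - 14984)/(3*(-4696 + 5265)) = -(-11525)/(3*569) = -1/3*(-11525/569) = 11525/1707 ≈ 6.7516)
(-35647 + (4425 + 15134)*(9595 - 10508))/(T + b) = (-35647 + (4425 + 15134)*(9595 - 10508))/(11525/1707 + 16144) = (-35647 + 19559*(-913))/(27569333/1707) = (-35647 - 17857367)*(1707/27569333) = -17893014*1707/27569333 = -30543374898/27569333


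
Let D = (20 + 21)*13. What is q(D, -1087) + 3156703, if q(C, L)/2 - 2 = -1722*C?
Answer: 1321055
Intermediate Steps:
D = 533 (D = 41*13 = 533)
q(C, L) = 4 - 3444*C (q(C, L) = 4 + 2*(-1722*C) = 4 - 3444*C)
q(D, -1087) + 3156703 = (4 - 3444*533) + 3156703 = (4 - 1835652) + 3156703 = -1835648 + 3156703 = 1321055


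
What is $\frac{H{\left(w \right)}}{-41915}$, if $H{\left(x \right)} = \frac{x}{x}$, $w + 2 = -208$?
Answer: $- \frac{1}{41915} \approx -2.3858 \cdot 10^{-5}$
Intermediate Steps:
$w = -210$ ($w = -2 - 208 = -210$)
$H{\left(x \right)} = 1$
$\frac{H{\left(w \right)}}{-41915} = 1 \frac{1}{-41915} = 1 \left(- \frac{1}{41915}\right) = - \frac{1}{41915}$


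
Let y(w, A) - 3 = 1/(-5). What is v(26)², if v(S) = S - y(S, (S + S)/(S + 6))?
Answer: 13456/25 ≈ 538.24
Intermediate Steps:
y(w, A) = 14/5 (y(w, A) = 3 + 1/(-5) = 3 - ⅕ = 14/5)
v(S) = -14/5 + S (v(S) = S - 1*14/5 = S - 14/5 = -14/5 + S)
v(26)² = (-14/5 + 26)² = (116/5)² = 13456/25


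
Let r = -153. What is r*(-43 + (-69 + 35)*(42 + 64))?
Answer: 557991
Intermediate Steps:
r*(-43 + (-69 + 35)*(42 + 64)) = -153*(-43 + (-69 + 35)*(42 + 64)) = -153*(-43 - 34*106) = -153*(-43 - 3604) = -153*(-3647) = 557991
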